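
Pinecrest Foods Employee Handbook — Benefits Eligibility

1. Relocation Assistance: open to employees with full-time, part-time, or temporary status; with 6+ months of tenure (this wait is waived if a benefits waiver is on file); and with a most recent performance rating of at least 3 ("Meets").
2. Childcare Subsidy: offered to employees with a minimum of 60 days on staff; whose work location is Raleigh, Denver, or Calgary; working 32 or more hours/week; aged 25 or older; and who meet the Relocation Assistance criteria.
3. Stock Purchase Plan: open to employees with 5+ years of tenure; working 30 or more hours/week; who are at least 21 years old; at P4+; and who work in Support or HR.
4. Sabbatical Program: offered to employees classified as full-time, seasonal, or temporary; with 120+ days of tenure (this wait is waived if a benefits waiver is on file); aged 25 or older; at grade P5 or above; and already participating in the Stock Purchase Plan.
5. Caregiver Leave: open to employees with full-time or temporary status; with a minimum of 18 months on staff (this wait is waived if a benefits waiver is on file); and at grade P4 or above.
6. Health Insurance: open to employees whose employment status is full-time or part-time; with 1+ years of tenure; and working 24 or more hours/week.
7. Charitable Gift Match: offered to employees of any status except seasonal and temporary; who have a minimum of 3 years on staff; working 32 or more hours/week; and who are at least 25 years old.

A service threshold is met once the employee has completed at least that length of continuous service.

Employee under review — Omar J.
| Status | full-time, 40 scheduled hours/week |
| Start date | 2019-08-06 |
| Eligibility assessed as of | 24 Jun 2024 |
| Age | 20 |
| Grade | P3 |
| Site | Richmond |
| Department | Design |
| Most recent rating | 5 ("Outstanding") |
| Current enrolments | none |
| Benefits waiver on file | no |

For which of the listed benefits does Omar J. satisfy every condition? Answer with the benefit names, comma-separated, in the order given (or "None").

Relocation Assistance, Health Insurance

Service from 2019-08-06 to 24 Jun 2024: 1784 days.
Relocation Assistance — status full-time ✓; no waiver, service 1784 days ≥ 6 months (≈180 days) ✓; rating 5 ≥ 3 ✓ → eligible.
Childcare Subsidy — service 1784 days ≥ 60 days ✓; site Richmond ✗ (not Raleigh, Denver, or Calgary) → not eligible.
Stock Purchase Plan — service 1784 days < 5 years (≈1825 days) ✗ → not eligible.
Sabbatical Program — status full-time ✓; no waiver, service 1784 days ≥ 120 days ✓; age 20 < 25 ✗ → not eligible.
Caregiver Leave — status full-time ✓; no waiver, service 1784 days ≥ 18 months (≈540 days) ✓; grade P3 < P4 ✗ → not eligible.
Health Insurance — status full-time ✓; service 1784 days ≥ 1 year (≈365 days) ✓; 40 hrs/wk ≥ 24 ✓ → eligible.
Charitable Gift Match — status full-time ✓ (not excluded); service 1784 days ≥ 3 years (≈1095 days) ✓; 40 hrs/wk ≥ 32 ✓; age 20 < 25 ✗ → not eligible.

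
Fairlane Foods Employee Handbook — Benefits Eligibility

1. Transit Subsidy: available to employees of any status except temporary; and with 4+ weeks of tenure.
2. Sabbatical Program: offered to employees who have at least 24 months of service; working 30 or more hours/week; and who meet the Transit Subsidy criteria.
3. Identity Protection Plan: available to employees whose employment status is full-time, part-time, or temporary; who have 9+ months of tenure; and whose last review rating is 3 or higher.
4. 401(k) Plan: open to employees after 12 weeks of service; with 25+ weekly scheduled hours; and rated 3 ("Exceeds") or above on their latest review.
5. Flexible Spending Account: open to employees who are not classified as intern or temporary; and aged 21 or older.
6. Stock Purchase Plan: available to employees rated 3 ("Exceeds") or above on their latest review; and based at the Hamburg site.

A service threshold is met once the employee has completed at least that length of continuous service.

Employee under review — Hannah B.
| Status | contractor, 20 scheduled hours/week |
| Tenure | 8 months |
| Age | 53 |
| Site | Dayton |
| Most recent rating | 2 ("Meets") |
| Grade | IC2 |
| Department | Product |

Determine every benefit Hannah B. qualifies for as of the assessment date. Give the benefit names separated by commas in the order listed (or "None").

Transit Subsidy, Flexible Spending Account

Transit Subsidy — status contractor ✓ (not excluded); service 8 months ≥ 4 weeks (≈28 days) ✓ → eligible.
Sabbatical Program — service 8 months < 24 months ✗ → not eligible.
Identity Protection Plan — status contractor ✗ (requires full-time, part-time, or temporary) → not eligible.
401(k) Plan — service 8 months ≥ 12 weeks (≈84 days) ✓; 20 hrs/wk < 25 ✗ → not eligible.
Flexible Spending Account — status contractor ✓ (not excluded); age 53 ≥ 21 ✓ → eligible.
Stock Purchase Plan — rating 2 < 3 ✗ → not eligible.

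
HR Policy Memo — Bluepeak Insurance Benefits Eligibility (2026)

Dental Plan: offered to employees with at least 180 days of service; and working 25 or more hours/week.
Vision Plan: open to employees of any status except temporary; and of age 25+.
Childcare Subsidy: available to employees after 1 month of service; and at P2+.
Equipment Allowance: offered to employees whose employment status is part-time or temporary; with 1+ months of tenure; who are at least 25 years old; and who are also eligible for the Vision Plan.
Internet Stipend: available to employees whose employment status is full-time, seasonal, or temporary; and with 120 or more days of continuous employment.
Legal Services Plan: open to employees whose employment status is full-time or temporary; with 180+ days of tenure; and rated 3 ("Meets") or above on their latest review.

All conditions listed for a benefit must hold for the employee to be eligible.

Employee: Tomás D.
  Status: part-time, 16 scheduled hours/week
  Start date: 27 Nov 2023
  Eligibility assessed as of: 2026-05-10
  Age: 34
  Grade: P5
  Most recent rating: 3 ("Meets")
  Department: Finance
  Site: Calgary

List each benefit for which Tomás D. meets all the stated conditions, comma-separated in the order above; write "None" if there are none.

Service from 27 Nov 2023 to 2026-05-10: 895 days.
Dental Plan — service 895 days ≥ 180 days ✓; 16 hrs/wk < 25 ✗ → not eligible.
Vision Plan — status part-time ✓ (not excluded); age 34 ≥ 25 ✓ → eligible.
Childcare Subsidy — service 895 days ≥ 1 month (≈30 days) ✓; grade P5 ≥ P2 ✓ → eligible.
Equipment Allowance — status part-time ✓; service 895 days ≥ 1 month (≈30 days) ✓; age 34 ≥ 25 ✓; eligible for Vision Plan ✓ → eligible.
Internet Stipend — status part-time ✗ (requires full-time, seasonal, or temporary) → not eligible.
Legal Services Plan — status part-time ✗ (requires full-time or temporary) → not eligible.

Vision Plan, Childcare Subsidy, Equipment Allowance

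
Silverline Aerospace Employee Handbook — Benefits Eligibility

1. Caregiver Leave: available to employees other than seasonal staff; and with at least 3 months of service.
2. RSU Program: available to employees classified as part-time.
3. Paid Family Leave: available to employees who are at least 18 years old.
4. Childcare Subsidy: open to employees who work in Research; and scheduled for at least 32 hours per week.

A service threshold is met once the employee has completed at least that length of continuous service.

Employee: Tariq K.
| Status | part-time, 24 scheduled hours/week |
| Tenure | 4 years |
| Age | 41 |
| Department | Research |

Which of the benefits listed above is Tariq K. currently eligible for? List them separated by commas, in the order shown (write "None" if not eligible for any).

Caregiver Leave — status part-time ✓ (not excluded); service 4 years ≥ 3 months (≈90 days) ✓ → eligible.
RSU Program — status part-time ✓ → eligible.
Paid Family Leave — age 41 ≥ 18 ✓ → eligible.
Childcare Subsidy — dept Research ✓; 24 hrs/wk < 32 ✗ → not eligible.

Caregiver Leave, RSU Program, Paid Family Leave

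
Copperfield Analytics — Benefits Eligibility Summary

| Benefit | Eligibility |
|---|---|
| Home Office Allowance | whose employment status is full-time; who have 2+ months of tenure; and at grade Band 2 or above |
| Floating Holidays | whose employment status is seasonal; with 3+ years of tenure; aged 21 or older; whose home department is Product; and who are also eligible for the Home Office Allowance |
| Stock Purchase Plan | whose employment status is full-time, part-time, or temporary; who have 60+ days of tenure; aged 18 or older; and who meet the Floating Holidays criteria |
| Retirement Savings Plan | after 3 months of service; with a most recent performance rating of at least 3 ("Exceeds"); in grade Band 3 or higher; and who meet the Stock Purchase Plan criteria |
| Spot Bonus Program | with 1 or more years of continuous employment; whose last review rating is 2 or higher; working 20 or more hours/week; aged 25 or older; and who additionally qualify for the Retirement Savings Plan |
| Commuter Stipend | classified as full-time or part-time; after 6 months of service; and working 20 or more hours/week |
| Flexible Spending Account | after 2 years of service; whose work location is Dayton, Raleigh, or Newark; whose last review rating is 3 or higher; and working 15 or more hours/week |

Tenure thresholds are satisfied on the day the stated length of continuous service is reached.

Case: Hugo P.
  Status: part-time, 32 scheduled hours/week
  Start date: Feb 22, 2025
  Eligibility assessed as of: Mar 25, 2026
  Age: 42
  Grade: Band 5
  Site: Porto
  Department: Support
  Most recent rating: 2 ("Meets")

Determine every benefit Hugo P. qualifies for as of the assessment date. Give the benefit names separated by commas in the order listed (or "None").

Service from Feb 22, 2025 to Mar 25, 2026: 396 days.
Home Office Allowance — status part-time ✗ (requires full-time) → not eligible.
Floating Holidays — status part-time ✗ (requires seasonal) → not eligible.
Stock Purchase Plan — status part-time ✓; service 396 days ≥ 60 days ✓; age 42 ≥ 18 ✓; not eligible for Floating Holidays ✗ → not eligible.
Retirement Savings Plan — service 396 days ≥ 3 months (≈90 days) ✓; rating 2 < 3 ✗ → not eligible.
Spot Bonus Program — service 396 days ≥ 1 year (≈365 days) ✓; rating 2 ≥ 2 ✓; 32 hrs/wk ≥ 20 ✓; age 42 ≥ 25 ✓; not eligible for Retirement Savings Plan ✗ → not eligible.
Commuter Stipend — status part-time ✓; service 396 days ≥ 6 months (≈180 days) ✓; 32 hrs/wk ≥ 20 ✓ → eligible.
Flexible Spending Account — service 396 days < 2 years (≈730 days) ✗ → not eligible.

Commuter Stipend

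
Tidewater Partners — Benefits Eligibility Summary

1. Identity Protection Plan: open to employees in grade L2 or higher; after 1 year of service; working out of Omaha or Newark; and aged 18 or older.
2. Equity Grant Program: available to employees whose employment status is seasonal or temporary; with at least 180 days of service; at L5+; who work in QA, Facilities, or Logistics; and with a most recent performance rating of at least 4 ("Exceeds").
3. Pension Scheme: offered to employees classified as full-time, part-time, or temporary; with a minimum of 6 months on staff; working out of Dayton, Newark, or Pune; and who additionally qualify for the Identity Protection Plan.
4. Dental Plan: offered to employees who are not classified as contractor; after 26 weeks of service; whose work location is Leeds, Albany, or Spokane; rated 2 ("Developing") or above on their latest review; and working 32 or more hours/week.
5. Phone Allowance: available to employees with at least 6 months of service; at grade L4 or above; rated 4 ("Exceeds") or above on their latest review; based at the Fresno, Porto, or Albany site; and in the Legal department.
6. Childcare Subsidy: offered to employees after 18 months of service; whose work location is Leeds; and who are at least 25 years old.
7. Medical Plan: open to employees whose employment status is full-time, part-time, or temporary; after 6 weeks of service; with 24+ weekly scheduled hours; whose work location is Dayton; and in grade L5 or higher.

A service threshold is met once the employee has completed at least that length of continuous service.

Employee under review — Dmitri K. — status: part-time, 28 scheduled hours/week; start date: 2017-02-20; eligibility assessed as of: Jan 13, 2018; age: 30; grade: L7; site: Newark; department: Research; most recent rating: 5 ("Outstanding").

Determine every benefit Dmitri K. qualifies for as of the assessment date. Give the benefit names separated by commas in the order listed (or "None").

None

Service from 2017-02-20 to Jan 13, 2018: 327 days.
Identity Protection Plan — grade L7 ≥ L2 ✓; service 327 days < 1 year (≈365 days) ✗ → not eligible.
Equity Grant Program — status part-time ✗ (requires seasonal or temporary) → not eligible.
Pension Scheme — status part-time ✓; service 327 days ≥ 6 months (≈180 days) ✓; site Newark ✓; not eligible for Identity Protection Plan ✗ → not eligible.
Dental Plan — status part-time ✓ (not excluded); service 327 days ≥ 26 weeks (≈182 days) ✓; site Newark ✗ (not Leeds, Albany, or Spokane) → not eligible.
Phone Allowance — service 327 days ≥ 6 months (≈180 days) ✓; grade L7 ≥ L4 ✓; rating 5 ≥ 4 ✓; site Newark ✗ (not Fresno, Porto, or Albany) → not eligible.
Childcare Subsidy — service 327 days < 18 months (≈540 days) ✗ → not eligible.
Medical Plan — status part-time ✓; service 327 days ≥ 6 weeks (≈42 days) ✓; 28 hrs/wk ≥ 24 ✓; site Newark ✗ (not Dayton) → not eligible.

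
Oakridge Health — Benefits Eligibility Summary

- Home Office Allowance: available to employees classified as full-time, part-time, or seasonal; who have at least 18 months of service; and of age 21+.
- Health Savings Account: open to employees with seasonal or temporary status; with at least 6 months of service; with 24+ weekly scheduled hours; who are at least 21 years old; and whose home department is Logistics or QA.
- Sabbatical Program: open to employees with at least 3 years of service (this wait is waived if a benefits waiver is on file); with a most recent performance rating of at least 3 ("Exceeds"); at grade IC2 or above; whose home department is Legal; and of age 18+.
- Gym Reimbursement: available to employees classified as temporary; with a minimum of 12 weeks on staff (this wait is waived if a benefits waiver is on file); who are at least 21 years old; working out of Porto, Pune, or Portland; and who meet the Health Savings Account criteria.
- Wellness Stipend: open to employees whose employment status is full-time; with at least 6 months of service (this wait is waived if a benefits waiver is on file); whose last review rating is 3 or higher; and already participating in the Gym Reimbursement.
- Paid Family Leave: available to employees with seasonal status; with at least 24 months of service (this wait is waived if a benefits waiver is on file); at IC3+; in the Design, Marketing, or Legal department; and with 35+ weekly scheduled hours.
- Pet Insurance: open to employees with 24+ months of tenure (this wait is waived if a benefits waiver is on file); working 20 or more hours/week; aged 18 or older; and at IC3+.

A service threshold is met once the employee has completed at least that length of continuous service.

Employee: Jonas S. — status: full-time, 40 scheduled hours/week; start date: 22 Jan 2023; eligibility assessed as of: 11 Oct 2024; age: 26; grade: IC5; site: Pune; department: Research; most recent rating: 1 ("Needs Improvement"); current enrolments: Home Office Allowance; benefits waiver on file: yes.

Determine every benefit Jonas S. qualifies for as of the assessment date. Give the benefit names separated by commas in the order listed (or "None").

Service from 22 Jan 2023 to 11 Oct 2024: 628 days.
Home Office Allowance — status full-time ✓; service 628 days ≥ 18 months (≈540 days) ✓; age 26 ≥ 21 ✓ → eligible.
Health Savings Account — status full-time ✗ (requires seasonal or temporary) → not eligible.
Sabbatical Program — benefits waiver on file ✓; rating 1 < 3 ✗ → not eligible.
Gym Reimbursement — status full-time ✗ (requires temporary) → not eligible.
Wellness Stipend — status full-time ✓; benefits waiver on file ✓; rating 1 < 3 ✗ → not eligible.
Paid Family Leave — status full-time ✗ (requires seasonal) → not eligible.
Pet Insurance — benefits waiver on file ✓; 40 hrs/wk ≥ 20 ✓; age 26 ≥ 18 ✓; grade IC5 ≥ IC3 ✓ → eligible.

Home Office Allowance, Pet Insurance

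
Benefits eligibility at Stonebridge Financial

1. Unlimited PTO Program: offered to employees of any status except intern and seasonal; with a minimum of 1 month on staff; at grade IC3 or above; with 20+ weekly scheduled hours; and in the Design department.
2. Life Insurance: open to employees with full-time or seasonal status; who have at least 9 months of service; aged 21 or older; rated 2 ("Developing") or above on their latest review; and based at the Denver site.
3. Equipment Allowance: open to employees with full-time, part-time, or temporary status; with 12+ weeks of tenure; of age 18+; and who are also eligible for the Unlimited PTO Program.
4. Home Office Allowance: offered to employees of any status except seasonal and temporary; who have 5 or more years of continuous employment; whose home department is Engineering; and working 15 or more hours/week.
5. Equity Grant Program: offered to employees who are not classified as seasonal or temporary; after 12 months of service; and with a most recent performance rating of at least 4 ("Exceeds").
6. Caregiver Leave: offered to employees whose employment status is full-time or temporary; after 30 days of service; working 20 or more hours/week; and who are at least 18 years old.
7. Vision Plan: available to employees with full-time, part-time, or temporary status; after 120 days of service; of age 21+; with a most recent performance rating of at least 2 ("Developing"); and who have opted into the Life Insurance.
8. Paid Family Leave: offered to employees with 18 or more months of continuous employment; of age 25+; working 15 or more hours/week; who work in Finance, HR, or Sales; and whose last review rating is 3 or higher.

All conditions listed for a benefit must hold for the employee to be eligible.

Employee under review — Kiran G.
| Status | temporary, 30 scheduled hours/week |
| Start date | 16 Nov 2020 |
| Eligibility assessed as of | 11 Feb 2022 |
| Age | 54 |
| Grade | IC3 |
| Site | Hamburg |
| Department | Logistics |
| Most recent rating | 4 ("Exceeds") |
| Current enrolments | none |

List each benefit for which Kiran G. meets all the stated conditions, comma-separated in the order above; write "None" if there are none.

Caregiver Leave

Service from 16 Nov 2020 to 11 Feb 2022: 452 days.
Unlimited PTO Program — status temporary ✓ (not excluded); service 452 days ≥ 1 month (≈30 days) ✓; grade IC3 ≥ IC3 ✓; 30 hrs/wk ≥ 20 ✓; dept Logistics ✗ → not eligible.
Life Insurance — status temporary ✗ (requires full-time or seasonal) → not eligible.
Equipment Allowance — status temporary ✓; service 452 days ≥ 12 weeks (≈84 days) ✓; age 54 ≥ 18 ✓; not eligible for Unlimited PTO Program ✗ → not eligible.
Home Office Allowance — status temporary ✗ (excluded) → not eligible.
Equity Grant Program — status temporary ✗ (excluded) → not eligible.
Caregiver Leave — status temporary ✓; service 452 days ≥ 30 days ✓; 30 hrs/wk ≥ 20 ✓; age 54 ≥ 18 ✓ → eligible.
Vision Plan — status temporary ✓; service 452 days ≥ 120 days ✓; age 54 ≥ 21 ✓; rating 4 ≥ 2 ✓; not enrolled in Life Insurance ✗ → not eligible.
Paid Family Leave — service 452 days < 18 months (≈540 days) ✗ → not eligible.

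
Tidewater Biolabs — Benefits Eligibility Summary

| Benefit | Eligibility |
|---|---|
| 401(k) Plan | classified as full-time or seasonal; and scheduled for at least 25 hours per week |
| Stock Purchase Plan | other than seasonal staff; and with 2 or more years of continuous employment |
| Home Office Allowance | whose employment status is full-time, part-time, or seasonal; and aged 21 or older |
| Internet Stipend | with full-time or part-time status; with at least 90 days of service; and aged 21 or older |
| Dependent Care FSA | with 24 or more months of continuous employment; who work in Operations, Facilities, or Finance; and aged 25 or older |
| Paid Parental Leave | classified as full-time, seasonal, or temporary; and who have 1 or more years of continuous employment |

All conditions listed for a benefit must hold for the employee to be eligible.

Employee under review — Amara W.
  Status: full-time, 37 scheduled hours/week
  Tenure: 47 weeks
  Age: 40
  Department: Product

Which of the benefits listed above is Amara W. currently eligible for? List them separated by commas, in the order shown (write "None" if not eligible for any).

401(k) Plan — status full-time ✓; 37 hrs/wk ≥ 25 ✓ → eligible.
Stock Purchase Plan — status full-time ✓ (not excluded); service 47 weeks < 2 years (≈730 days) ✗ → not eligible.
Home Office Allowance — status full-time ✓; age 40 ≥ 21 ✓ → eligible.
Internet Stipend — status full-time ✓; service 47 weeks ≥ 90 days ✓; age 40 ≥ 21 ✓ → eligible.
Dependent Care FSA — service 47 weeks < 24 months (≈720 days) ✗ → not eligible.
Paid Parental Leave — status full-time ✓; service 47 weeks < 1 year (≈365 days) ✗ → not eligible.

401(k) Plan, Home Office Allowance, Internet Stipend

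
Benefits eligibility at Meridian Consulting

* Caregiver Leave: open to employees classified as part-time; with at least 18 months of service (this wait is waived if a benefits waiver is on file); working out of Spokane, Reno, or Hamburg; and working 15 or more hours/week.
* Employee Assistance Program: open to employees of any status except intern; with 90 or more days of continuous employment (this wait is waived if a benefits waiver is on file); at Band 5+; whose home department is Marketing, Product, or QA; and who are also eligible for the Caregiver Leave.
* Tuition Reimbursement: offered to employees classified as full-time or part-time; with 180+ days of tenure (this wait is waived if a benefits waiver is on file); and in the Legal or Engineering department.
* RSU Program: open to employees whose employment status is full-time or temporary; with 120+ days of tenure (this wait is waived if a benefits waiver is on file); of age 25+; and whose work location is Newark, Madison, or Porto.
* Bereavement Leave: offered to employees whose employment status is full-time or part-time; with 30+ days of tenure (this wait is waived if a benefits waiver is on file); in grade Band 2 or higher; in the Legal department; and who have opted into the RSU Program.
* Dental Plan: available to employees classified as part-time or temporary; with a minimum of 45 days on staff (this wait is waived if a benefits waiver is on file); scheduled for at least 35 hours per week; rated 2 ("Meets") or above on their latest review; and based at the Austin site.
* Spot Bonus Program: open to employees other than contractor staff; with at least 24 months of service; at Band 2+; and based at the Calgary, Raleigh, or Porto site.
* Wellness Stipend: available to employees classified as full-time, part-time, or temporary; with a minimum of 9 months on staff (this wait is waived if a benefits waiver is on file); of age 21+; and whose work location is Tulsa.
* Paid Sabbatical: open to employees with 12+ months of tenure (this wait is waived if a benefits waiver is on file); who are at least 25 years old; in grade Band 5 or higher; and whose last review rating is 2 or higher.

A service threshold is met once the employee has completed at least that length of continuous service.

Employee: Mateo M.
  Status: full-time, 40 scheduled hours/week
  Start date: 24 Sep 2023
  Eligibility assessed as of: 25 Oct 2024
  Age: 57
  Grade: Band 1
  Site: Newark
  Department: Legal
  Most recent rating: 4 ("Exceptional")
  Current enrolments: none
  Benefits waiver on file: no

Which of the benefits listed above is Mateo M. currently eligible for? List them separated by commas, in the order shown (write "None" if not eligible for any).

Tuition Reimbursement, RSU Program

Service from 24 Sep 2023 to 25 Oct 2024: 397 days.
Caregiver Leave — status full-time ✗ (requires part-time) → not eligible.
Employee Assistance Program — status full-time ✓ (not excluded); no waiver, service 397 days ≥ 90 days ✓; grade Band 1 < Band 5 ✗ → not eligible.
Tuition Reimbursement — status full-time ✓; no waiver, service 397 days ≥ 180 days ✓; dept Legal ✓ → eligible.
RSU Program — status full-time ✓; no waiver, service 397 days ≥ 120 days ✓; age 57 ≥ 25 ✓; site Newark ✓ → eligible.
Bereavement Leave — status full-time ✓; no waiver, service 397 days ≥ 30 days ✓; grade Band 1 < Band 2 ✗ → not eligible.
Dental Plan — status full-time ✗ (requires part-time or temporary) → not eligible.
Spot Bonus Program — status full-time ✓ (not excluded); service 397 days < 24 months (≈720 days) ✗ → not eligible.
Wellness Stipend — status full-time ✓; no waiver, service 397 days ≥ 9 months (≈270 days) ✓; age 57 ≥ 21 ✓; site Newark ✗ (not Tulsa) → not eligible.
Paid Sabbatical — no waiver, service 397 days ≥ 12 months (≈360 days) ✓; age 57 ≥ 25 ✓; grade Band 1 < Band 5 ✗ → not eligible.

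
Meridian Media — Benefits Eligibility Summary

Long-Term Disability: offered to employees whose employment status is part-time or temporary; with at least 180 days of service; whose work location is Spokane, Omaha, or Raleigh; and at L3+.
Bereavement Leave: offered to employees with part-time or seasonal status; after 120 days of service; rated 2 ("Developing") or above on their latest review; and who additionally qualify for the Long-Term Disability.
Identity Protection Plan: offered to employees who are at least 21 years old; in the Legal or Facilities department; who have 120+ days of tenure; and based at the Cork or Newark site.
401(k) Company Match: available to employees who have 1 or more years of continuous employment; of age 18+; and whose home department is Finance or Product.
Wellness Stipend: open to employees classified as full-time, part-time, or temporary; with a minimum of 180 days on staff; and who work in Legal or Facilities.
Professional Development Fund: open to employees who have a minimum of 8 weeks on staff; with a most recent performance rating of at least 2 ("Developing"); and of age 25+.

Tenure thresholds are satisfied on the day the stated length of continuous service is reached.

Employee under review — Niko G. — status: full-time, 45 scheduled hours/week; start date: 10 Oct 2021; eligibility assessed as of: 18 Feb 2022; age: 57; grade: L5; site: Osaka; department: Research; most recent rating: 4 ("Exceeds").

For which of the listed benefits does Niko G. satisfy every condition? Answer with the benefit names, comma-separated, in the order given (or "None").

Service from 10 Oct 2021 to 18 Feb 2022: 131 days.
Long-Term Disability — status full-time ✗ (requires part-time or temporary) → not eligible.
Bereavement Leave — status full-time ✗ (requires part-time or seasonal) → not eligible.
Identity Protection Plan — age 57 ≥ 21 ✓; dept Research ✗ → not eligible.
401(k) Company Match — service 131 days < 1 year (≈365 days) ✗ → not eligible.
Wellness Stipend — status full-time ✓; service 131 days < 180 days ✗ → not eligible.
Professional Development Fund — service 131 days ≥ 8 weeks (≈56 days) ✓; rating 4 ≥ 2 ✓; age 57 ≥ 25 ✓ → eligible.

Professional Development Fund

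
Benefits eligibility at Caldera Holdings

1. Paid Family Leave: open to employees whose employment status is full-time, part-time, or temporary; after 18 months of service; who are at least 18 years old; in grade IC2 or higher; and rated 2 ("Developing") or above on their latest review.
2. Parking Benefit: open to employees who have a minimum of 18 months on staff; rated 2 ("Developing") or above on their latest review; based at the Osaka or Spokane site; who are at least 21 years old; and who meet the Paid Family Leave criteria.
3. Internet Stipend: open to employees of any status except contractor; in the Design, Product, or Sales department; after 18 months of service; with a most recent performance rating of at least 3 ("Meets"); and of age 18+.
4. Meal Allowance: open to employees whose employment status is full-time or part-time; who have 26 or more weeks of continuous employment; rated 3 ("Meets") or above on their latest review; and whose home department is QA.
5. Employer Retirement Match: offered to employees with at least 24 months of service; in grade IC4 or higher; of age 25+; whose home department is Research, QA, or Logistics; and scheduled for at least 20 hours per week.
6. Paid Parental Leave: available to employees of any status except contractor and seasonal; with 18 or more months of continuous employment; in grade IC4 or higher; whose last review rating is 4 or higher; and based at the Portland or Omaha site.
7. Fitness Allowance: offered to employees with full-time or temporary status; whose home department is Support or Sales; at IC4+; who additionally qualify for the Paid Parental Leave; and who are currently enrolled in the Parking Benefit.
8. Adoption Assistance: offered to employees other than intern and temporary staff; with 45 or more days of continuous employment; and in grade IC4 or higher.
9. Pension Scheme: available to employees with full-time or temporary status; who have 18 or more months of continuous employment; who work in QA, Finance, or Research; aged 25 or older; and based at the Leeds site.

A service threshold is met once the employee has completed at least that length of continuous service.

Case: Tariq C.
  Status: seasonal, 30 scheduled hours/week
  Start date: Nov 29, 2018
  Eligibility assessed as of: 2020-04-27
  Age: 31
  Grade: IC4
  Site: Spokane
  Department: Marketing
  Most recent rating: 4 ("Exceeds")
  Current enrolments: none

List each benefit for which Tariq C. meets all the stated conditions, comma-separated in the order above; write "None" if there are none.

Service from Nov 29, 2018 to 2020-04-27: 515 days.
Paid Family Leave — status seasonal ✗ (requires full-time, part-time, or temporary) → not eligible.
Parking Benefit — service 515 days < 18 months (≈540 days) ✗ → not eligible.
Internet Stipend — status seasonal ✓ (not excluded); dept Marketing ✗ → not eligible.
Meal Allowance — status seasonal ✗ (requires full-time or part-time) → not eligible.
Employer Retirement Match — service 515 days < 24 months (≈720 days) ✗ → not eligible.
Paid Parental Leave — status seasonal ✗ (excluded) → not eligible.
Fitness Allowance — status seasonal ✗ (requires full-time or temporary) → not eligible.
Adoption Assistance — status seasonal ✓ (not excluded); service 515 days ≥ 45 days ✓; grade IC4 ≥ IC4 ✓ → eligible.
Pension Scheme — status seasonal ✗ (requires full-time or temporary) → not eligible.

Adoption Assistance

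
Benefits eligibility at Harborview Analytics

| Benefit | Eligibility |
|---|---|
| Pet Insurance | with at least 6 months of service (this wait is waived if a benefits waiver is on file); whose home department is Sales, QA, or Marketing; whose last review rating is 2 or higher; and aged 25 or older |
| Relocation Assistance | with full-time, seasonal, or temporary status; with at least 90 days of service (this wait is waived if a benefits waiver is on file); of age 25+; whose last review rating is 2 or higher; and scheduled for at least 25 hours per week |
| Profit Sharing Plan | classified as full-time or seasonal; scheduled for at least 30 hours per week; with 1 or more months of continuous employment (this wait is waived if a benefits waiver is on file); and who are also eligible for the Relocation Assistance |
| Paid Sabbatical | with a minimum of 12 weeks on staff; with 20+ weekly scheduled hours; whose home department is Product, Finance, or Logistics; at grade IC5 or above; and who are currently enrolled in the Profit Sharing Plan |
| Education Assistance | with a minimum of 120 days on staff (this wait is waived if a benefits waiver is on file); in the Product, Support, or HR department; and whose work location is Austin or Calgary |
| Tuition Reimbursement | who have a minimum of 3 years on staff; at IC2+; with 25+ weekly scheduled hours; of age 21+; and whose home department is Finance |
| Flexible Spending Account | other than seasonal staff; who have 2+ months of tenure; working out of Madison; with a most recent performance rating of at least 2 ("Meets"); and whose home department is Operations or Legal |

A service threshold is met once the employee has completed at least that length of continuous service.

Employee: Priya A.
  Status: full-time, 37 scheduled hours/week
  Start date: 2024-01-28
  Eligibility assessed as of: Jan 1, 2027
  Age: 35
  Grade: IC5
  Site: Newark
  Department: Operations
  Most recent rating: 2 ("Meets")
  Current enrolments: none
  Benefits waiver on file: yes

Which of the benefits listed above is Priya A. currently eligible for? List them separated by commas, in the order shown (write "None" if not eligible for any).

Service from 2024-01-28 to Jan 1, 2027: 1069 days.
Pet Insurance — benefits waiver on file ✓; dept Operations ✗ → not eligible.
Relocation Assistance — status full-time ✓; benefits waiver on file ✓; age 35 ≥ 25 ✓; rating 2 ≥ 2 ✓; 37 hrs/wk ≥ 25 ✓ → eligible.
Profit Sharing Plan — status full-time ✓; 37 hrs/wk ≥ 30 ✓; benefits waiver on file ✓; eligible for Relocation Assistance ✓ → eligible.
Paid Sabbatical — service 1069 days ≥ 12 weeks (≈84 days) ✓; 37 hrs/wk ≥ 20 ✓; dept Operations ✗ → not eligible.
Education Assistance — benefits waiver on file ✓; dept Operations ✗ → not eligible.
Tuition Reimbursement — service 1069 days < 3 years (≈1095 days) ✗ → not eligible.
Flexible Spending Account — status full-time ✓ (not excluded); service 1069 days ≥ 2 months (≈60 days) ✓; site Newark ✗ (not Madison) → not eligible.

Relocation Assistance, Profit Sharing Plan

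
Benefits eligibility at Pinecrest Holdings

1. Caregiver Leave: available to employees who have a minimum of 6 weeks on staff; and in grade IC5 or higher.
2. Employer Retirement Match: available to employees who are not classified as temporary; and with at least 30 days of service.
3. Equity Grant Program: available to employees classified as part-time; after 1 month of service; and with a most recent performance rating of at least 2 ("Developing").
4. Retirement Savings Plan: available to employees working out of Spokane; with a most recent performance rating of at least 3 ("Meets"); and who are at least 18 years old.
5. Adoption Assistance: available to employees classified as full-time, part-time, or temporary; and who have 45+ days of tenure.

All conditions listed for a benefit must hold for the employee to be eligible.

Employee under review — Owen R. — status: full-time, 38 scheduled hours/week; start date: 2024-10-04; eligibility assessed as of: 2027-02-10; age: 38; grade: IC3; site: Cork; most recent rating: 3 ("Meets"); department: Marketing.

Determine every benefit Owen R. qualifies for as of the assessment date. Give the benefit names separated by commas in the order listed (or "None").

Service from 2024-10-04 to 2027-02-10: 859 days.
Caregiver Leave — service 859 days ≥ 6 weeks (≈42 days) ✓; grade IC3 < IC5 ✗ → not eligible.
Employer Retirement Match — status full-time ✓ (not excluded); service 859 days ≥ 30 days ✓ → eligible.
Equity Grant Program — status full-time ✗ (requires part-time) → not eligible.
Retirement Savings Plan — site Cork ✗ (not Spokane) → not eligible.
Adoption Assistance — status full-time ✓; service 859 days ≥ 45 days ✓ → eligible.

Employer Retirement Match, Adoption Assistance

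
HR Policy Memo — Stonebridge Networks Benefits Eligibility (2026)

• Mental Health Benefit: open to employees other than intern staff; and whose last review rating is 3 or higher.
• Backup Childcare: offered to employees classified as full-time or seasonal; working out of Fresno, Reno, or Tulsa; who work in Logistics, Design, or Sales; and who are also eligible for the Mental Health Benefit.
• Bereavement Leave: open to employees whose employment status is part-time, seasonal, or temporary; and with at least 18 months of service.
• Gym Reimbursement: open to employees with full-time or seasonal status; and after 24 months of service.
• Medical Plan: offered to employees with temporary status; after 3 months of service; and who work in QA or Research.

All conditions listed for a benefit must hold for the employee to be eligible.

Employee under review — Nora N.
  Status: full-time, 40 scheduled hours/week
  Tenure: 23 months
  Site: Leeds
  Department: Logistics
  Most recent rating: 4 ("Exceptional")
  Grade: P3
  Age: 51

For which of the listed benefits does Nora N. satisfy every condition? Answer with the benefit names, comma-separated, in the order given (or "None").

Mental Health Benefit — status full-time ✓ (not excluded); rating 4 ≥ 3 ✓ → eligible.
Backup Childcare — status full-time ✓; site Leeds ✗ (not Fresno, Reno, or Tulsa) → not eligible.
Bereavement Leave — status full-time ✗ (requires part-time, seasonal, or temporary) → not eligible.
Gym Reimbursement — status full-time ✓; service 23 months < 24 months ✗ → not eligible.
Medical Plan — status full-time ✗ (requires temporary) → not eligible.

Mental Health Benefit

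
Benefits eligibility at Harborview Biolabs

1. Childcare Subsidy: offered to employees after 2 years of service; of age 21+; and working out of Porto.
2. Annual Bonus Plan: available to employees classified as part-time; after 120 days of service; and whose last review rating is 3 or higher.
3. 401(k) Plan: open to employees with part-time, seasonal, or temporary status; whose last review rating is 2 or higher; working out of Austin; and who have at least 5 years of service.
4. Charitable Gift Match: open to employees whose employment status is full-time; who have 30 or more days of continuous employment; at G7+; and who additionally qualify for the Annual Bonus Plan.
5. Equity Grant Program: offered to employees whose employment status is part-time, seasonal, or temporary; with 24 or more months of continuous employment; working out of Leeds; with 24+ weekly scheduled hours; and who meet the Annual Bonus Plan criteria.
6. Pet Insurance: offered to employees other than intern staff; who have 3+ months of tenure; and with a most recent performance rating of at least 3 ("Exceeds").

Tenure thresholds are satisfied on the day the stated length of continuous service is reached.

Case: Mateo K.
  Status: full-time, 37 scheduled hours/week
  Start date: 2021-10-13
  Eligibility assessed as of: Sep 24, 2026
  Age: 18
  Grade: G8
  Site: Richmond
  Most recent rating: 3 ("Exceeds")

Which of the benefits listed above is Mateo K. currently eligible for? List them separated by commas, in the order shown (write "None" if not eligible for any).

Service from 2021-10-13 to Sep 24, 2026: 1807 days.
Childcare Subsidy — service 1807 days ≥ 2 years (≈730 days) ✓; age 18 < 21 ✗ → not eligible.
Annual Bonus Plan — status full-time ✗ (requires part-time) → not eligible.
401(k) Plan — status full-time ✗ (requires part-time, seasonal, or temporary) → not eligible.
Charitable Gift Match — status full-time ✓; service 1807 days ≥ 30 days ✓; grade G8 ≥ G7 ✓; not eligible for Annual Bonus Plan ✗ → not eligible.
Equity Grant Program — status full-time ✗ (requires part-time, seasonal, or temporary) → not eligible.
Pet Insurance — status full-time ✓ (not excluded); service 1807 days ≥ 3 months (≈90 days) ✓; rating 3 ≥ 3 ✓ → eligible.

Pet Insurance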